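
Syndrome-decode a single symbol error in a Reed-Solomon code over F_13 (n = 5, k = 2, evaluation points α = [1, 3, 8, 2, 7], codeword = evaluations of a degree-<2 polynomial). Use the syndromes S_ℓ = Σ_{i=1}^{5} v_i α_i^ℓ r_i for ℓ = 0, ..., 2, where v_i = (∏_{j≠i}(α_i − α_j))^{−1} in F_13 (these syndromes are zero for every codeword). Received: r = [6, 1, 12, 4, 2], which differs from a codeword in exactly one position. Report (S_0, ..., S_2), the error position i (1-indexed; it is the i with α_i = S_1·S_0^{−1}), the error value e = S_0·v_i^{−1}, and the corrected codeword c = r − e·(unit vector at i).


S = (2, 2, 2), error at position 1, error magnitude e = 12, c = [7, 1, 12, 4, 2].

Step 1: column multipliers v_i = (∏_{j≠i}(α_i − α_j))^{−1} mod 13.
  i = 1 (α = 1): (1−3)(1−8)(1−2)(1−7) = (−2)·(−7)·(−1)·(−6) = 84 ≡ 6, so v_1 = 6^{−1} = 11 (mod 13).
  i = 2 (α = 3): (3−1)(3−8)(3−2)(3−7) = 2·(−5)·1·(−4) = 40 ≡ 1, so v_2 = 1^{−1} = 1 (mod 13).
  i = 3 (α = 8): (8−1)(8−3)(8−2)(8−7) = 7·5·6·1 = 210 ≡ 2, so v_3 = 2^{−1} = 7 (mod 13).
  i = 4 (α = 2): (2−1)(2−3)(2−8)(2−7) = 1·(−1)·(−6)·(−5) = −30 ≡ 9, so v_4 = 9^{−1} = 3 (mod 13).
  i = 5 (α = 7): (7−1)(7−3)(7−8)(7−2) = 6·4·(−1)·5 = −120 ≡ 10, so v_5 = 10^{−1} = 4 (mod 13).
  v = [11, 1, 7, 3, 4].
Step 2: syndromes of r = [6, 1, 12, 4, 2] (all sums mod 13).
  S_0 = Σ v_i r_i = 11·6 + 1·1 + 7·12 + 3·4 + 4·2 = 171 ≡ 2.
  S_1 = Σ v_i α_i r_i = 11·1·6 + 1·3·1 + 7·8·12 + 3·2·4 + 4·7·2 = 821 ≡ 2.
  α_i^2 mod 13 = [1, 9, 12, 4, 10].
  S_2 = Σ v_i α_i^2 r_i = 11·1·6 + 1·9·1 + 7·12·12 + 3·4·4 + 4·10·2 = 1211 ≡ 2.
  S = (2, 2, 2) ≠ 0, so r is not a codeword (an error is present).
Step 3: locate the error. For a single error e at position i, S_ℓ = v_i·e·α_i^ℓ, so α_err = S_1/S_0.
  S_0^{−1} = 2^{−1} = 7 (mod 13), so α_err = 2·7 = 14 ≡ 1 = α_1. Error position i = 1.
  Consistency check: S_2/S_1 = 2·7 = 14 ≡ 1 = α_err ✓ (single-error assumption holds).
Step 4: error magnitude e = S_0/v_1 = S_0·∏_{j≠1}(α_1 − α_j) = 2·6 = 12 ≡ 12 (mod 13).
Step 5: correct position 1: c_1 = r_1 − e = 6 − 12 ≡ 7 (mod 13). Hence c = [7, 1, 12, 4, 2].
  Check: interpolating c through the α_i gives m(x) = 10 + 10·x (degree < 2) with m(α_i) = c_i for every i, so c is indeed a codeword.


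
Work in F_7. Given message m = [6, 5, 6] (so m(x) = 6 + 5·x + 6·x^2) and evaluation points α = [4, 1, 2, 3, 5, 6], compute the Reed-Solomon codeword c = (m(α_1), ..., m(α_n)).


c = [3, 3, 5, 5, 6, 0]

Message polynomial: m(x) = 6 + 5·x + 6·x^2 (mod 7).
For each evaluation point α_i, compute m(α_i) mod 7:
  α_1 = 4: Horner steps 6 → 1 → 3, so m(4) = 3.
  α_2 = 1: Horner steps 6 → 4 → 3, so m(1) = 3.
  α_3 = 2: Horner steps 6 → 3 → 5, so m(2) = 5.
  α_4 = 3: Horner steps 6 → 2 → 5, so m(3) = 5.
  α_5 = 5: Horner steps 6 → 0 → 6, so m(5) = 6.
  α_6 = 6: Horner steps 6 → 6 → 0, so m(6) = 0.
Codeword c = [3, 3, 5, 5, 6, 0] ∈ F_7^6.


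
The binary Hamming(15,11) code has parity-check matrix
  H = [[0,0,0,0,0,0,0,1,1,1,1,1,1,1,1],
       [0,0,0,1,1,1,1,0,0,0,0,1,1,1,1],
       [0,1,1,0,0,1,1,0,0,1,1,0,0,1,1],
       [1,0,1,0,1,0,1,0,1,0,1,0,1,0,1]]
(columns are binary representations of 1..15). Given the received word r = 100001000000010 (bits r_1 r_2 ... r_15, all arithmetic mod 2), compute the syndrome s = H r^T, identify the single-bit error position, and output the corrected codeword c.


s = (1, 0, 0, 1)^T, error position = 9, corrected codeword c = 100001001000010

Compute s = H r^T mod 2 one row at a time:
  s_1 = 0 + 0 + 0 + 0 + 0 + 0 + 1 + 0 = 1 ≡ 1 (mod 2).
  s_2 = 0 + 0 + 1 + 0 + 0 + 0 + 1 + 0 = 2 ≡ 0 (mod 2).
  s_3 = 0 + 0 + 1 + 0 + 0 + 0 + 1 + 0 = 2 ≡ 0 (mod 2).
  s_4 = 1 + 0 + 0 + 0 + 0 + 0 + 0 + 0 = 1 ≡ 1 (mod 2).
s = (1, 0, 0, 1)^T — this equals column 9 of H (binary 1001), so error is at position 9.
Correct: flip bit 9 of r = 100001000000010 to get c = 100001001000010.


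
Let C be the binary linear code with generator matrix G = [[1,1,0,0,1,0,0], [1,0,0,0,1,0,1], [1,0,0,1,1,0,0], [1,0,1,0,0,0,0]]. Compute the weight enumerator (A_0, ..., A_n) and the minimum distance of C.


Weight distribution: A_0 = 1, A_2 = 4, A_3 = 6, A_4 = 3, A_5 = 2. Minimum distance d = 2.

Enumerate all 2^4 = 16 messages m ∈ F_2^4.
For each, compute codeword c = mG in F_2^7, then tally its weight.
  m = 0000 → c = 0000000, weight = 0.
  m = 1000 → c = 1100100, weight = 3.
  m = 0100 → c = 1000101, weight = 3.
  m = 1100 → c = 0100001, weight = 2.
  m = 0010 → c = 1001100, weight = 3.
  m = 1010 → c = 0101000, weight = 2.
  m = 0110 → c = 0001001, weight = 2.
  m = 1110 → c = 1101101, weight = 5.
  m = 0001 → c = 1010000, weight = 2.
  m = 1001 → c = 0110100, weight = 3.
  m = 0101 → c = 0010101, weight = 3.
  m = 1101 → c = 1110001, weight = 4.
  m = 0011 → c = 0011100, weight = 3.
  m = 1011 → c = 1111000, weight = 4.
  m = 0111 → c = 1011001, weight = 4.
  m = 1111 → c = 0111101, weight = 5.
Tally weights:
  weight 0: 1 codewords.
  weight 2: 4 codewords.
  weight 3: 6 codewords.
  weight 4: 3 codewords.
  weight 5: 2 codewords.
Minimum distance d = smallest w > 0 with A_w > 0 = 2.
Sanity: Σ A_w = 16 = 2^4 = 16 ✓.


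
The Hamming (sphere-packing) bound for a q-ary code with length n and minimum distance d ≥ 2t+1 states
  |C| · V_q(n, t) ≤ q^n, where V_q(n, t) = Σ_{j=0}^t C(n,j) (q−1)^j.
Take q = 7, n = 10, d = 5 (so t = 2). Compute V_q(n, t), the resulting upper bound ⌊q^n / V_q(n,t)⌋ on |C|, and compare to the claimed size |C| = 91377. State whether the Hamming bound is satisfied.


V_q(n, t) = 1681, q^n = 282475249, Hamming bound = 168040, |C| = 91377 ≤ bound (satisfied).

Step 1: Compute V_q(n, t) = Σ_{j=0}^2 C(n, j) (q−1)^j.
  j = 0: C(10,0)·(6)^0 = 1·1 = 1.
  j = 1: C(10,1)·(6)^1 = 10·6 = 60.
  j = 2: C(10,2)·(6)^2 = 45·36 = 1620.
  V_q(n, t) = 1 + 60 + 1620 = 1681.
Step 2: q^n = 7^10 = 282475249.
Step 3: Hamming bound ⌊q^n / V_q(n,t)⌋ = ⌊282475249/1681⌋ = 168040.
Step 4: Compare |C| = 91377 to 168040: satisfied.
The claimed |C| lies below the Hamming bound.


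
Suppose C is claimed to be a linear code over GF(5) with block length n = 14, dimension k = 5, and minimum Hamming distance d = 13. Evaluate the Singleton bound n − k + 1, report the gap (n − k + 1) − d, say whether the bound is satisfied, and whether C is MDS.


Singleton RHS = n − k + 1 = 10, slack = -3, bound violated (no such code; not MDS).

Singleton bound: d ≤ n − k + 1.
Here n = 14, k = 5, so n − k + 1 = 10.
Given d = 13, check d ≤ 10: NO.
Slack = (n − k + 1) − d = -3.
The slack is negative: d = 13 exceeds n − k + 1 = 10 by 3, so the Singleton bound is violated and no linear [14, 5, 13]_5 code can exist. In particular it is not MDS (MDS requires d = n − k + 1 exactly).
Description: the claimed parameters are [14, 5, 13]_5; such a code would be impossible (violates the Singleton bound).


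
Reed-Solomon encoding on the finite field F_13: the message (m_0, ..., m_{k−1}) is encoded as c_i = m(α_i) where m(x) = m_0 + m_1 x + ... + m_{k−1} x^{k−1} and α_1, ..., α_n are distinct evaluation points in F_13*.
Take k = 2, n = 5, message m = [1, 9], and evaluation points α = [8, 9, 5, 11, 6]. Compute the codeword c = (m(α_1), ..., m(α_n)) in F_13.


c = [8, 4, 7, 9, 3]

Message polynomial: m(x) = 1 + 9·x (mod 13).
For each evaluation point α_i, compute m(α_i) mod 13:
  α_1 = 8: Horner steps 9 → 8, so m(8) = 8.
  α_2 = 9: Horner steps 9 → 4, so m(9) = 4.
  α_3 = 5: Horner steps 9 → 7, so m(5) = 7.
  α_4 = 11: Horner steps 9 → 9, so m(11) = 9.
  α_5 = 6: Horner steps 9 → 3, so m(6) = 3.
Codeword c = [8, 4, 7, 9, 3] ∈ F_13^5.


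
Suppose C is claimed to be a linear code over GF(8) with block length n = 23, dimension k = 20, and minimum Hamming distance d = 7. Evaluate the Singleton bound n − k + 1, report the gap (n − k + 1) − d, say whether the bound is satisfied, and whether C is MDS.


Singleton RHS = n − k + 1 = 4, slack = -3, bound violated (no such code; not MDS).

Singleton bound: d ≤ n − k + 1.
Here n = 23, k = 20, so n − k + 1 = 4.
Given d = 7, check d ≤ 4: NO.
Slack = (n − k + 1) − d = -3.
The slack is negative: d = 7 exceeds n − k + 1 = 4 by 3, so the Singleton bound is violated and no linear [23, 20, 7]_8 code can exist. In particular it is not MDS (MDS requires d = n − k + 1 exactly).
Description: the claimed parameters are [23, 20, 7]_8; such a code would be impossible (violates the Singleton bound).


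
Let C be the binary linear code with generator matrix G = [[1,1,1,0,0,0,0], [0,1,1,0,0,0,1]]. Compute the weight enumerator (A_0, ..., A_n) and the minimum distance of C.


Weight distribution: A_0 = 1, A_2 = 1, A_3 = 2. Minimum distance d = 2.

Enumerate all 2^2 = 4 messages m ∈ F_2^2.
For each, compute codeword c = mG in F_2^7, then tally its weight.
  m = 00 → c = 0000000, weight = 0.
  m = 10 → c = 1110000, weight = 3.
  m = 01 → c = 0110001, weight = 3.
  m = 11 → c = 1000001, weight = 2.
Tally weights:
  weight 0: 1 codewords.
  weight 2: 1 codewords.
  weight 3: 2 codewords.
Minimum distance d = smallest w > 0 with A_w > 0 = 2.
Sanity: Σ A_w = 4 = 2^2 = 4 ✓.


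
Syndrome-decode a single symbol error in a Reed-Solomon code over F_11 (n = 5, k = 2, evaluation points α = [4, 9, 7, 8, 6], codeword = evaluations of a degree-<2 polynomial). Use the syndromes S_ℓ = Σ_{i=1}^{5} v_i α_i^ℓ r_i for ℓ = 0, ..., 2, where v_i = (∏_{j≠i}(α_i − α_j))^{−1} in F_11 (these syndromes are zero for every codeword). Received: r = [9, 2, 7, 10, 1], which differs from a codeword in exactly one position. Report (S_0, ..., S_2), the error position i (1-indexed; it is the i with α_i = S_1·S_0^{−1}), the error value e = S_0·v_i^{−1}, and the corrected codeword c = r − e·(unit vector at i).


S = (3, 7, 9), error at position 5, error magnitude e = 8, c = [9, 2, 7, 10, 4].

Step 1: column multipliers v_i = (∏_{j≠i}(α_i − α_j))^{−1} mod 11.
  i = 1 (α = 4): (4−9)(4−7)(4−8)(4−6) = (−5)·(−3)·(−4)·(−2) = 120 ≡ 10, so v_1 = 10^{−1} = 10 (mod 11).
  i = 2 (α = 9): (9−4)(9−7)(9−8)(9−6) = 5·2·1·3 = 30 ≡ 8, so v_2 = 8^{−1} = 7 (mod 11).
  i = 3 (α = 7): (7−4)(7−9)(7−8)(7−6) = 3·(−2)·(−1)·1 = 6 ≡ 6, so v_3 = 6^{−1} = 2 (mod 11).
  i = 4 (α = 8): (8−4)(8−9)(8−7)(8−6) = 4·(−1)·1·2 = −8 ≡ 3, so v_4 = 3^{−1} = 4 (mod 11).
  i = 5 (α = 6): (6−4)(6−9)(6−7)(6−8) = 2·(−3)·(−1)·(−2) = −12 ≡ 10, so v_5 = 10^{−1} = 10 (mod 11).
  v = [10, 7, 2, 4, 10].
Step 2: syndromes of r = [9, 2, 7, 10, 1] (all sums mod 11).
  S_0 = Σ v_i r_i = 10·9 + 7·2 + 2·7 + 4·10 + 10·1 = 168 ≡ 3.
  S_1 = Σ v_i α_i r_i = 10·4·9 + 7·9·2 + 2·7·7 + 4·8·10 + 10·6·1 = 964 ≡ 7.
  α_i^2 mod 11 = [5, 4, 5, 9, 3].
  S_2 = Σ v_i α_i^2 r_i = 10·5·9 + 7·4·2 + 2·5·7 + 4·9·10 + 10·3·1 = 966 ≡ 9.
  S = (3, 7, 9) ≠ 0, so r is not a codeword (an error is present).
Step 3: locate the error. For a single error e at position i, S_ℓ = v_i·e·α_i^ℓ, so α_err = S_1/S_0.
  S_0^{−1} = 3^{−1} = 4 (mod 11), so α_err = 7·4 = 28 ≡ 6 = α_5. Error position i = 5.
  Consistency check: S_2/S_1 = 9·8 = 72 ≡ 6 = α_err ✓ (single-error assumption holds).
Step 4: error magnitude e = S_0/v_5 = S_0·∏_{j≠5}(α_5 − α_j) = 3·10 = 30 ≡ 8 (mod 11).
Step 5: correct position 5: c_5 = r_5 − e = 1 − 8 ≡ 4 (mod 11). Hence c = [9, 2, 7, 10, 4].
  Check: interpolating c through the α_i gives m(x) = 8 + 3·x (degree < 2) with m(α_i) = c_i for every i, so c is indeed a codeword.


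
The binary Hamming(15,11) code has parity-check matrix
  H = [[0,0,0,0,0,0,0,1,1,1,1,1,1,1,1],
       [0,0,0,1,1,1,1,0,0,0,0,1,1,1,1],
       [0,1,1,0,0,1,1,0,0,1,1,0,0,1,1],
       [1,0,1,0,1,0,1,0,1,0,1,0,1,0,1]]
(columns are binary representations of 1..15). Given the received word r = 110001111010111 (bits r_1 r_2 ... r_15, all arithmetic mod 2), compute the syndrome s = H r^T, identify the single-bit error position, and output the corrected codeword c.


s = (0, 1, 0, 0)^T, error position = 4, corrected codeword c = 110101111010111

Compute s = H r^T mod 2 one row at a time:
  s_1 = 1 + 1 + 0 + 1 + 0 + 1 + 1 + 1 = 6 ≡ 0 (mod 2).
  s_2 = 0 + 0 + 1 + 1 + 0 + 1 + 1 + 1 = 5 ≡ 1 (mod 2).
  s_3 = 1 + 0 + 1 + 1 + 0 + 1 + 1 + 1 = 6 ≡ 0 (mod 2).
  s_4 = 1 + 0 + 0 + 1 + 1 + 1 + 1 + 1 = 6 ≡ 0 (mod 2).
s = (0, 1, 0, 0)^T — this equals column 4 of H (binary 0100), so error is at position 4.
Correct: flip bit 4 of r = 110001111010111 to get c = 110101111010111.


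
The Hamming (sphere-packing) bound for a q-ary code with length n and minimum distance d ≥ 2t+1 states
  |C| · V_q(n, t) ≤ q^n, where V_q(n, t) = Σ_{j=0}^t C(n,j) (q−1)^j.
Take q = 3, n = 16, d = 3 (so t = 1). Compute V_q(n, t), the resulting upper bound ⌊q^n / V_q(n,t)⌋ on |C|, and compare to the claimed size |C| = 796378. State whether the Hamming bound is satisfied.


V_q(n, t) = 33, q^n = 43046721, Hamming bound = 1304446, |C| = 796378 ≤ bound (satisfied).

Step 1: Compute V_q(n, t) = Σ_{j=0}^1 C(n, j) (q−1)^j.
  j = 0: C(16,0)·(2)^0 = 1·1 = 1.
  j = 1: C(16,1)·(2)^1 = 16·2 = 32.
  V_q(n, t) = 1 + 32 = 33.
Step 2: q^n = 3^16 = 43046721.
Step 3: Hamming bound ⌊q^n / V_q(n,t)⌋ = ⌊43046721/33⌋ = 1304446.
Step 4: Compare |C| = 796378 to 1304446: satisfied.
The claimed |C| lies below the Hamming bound.


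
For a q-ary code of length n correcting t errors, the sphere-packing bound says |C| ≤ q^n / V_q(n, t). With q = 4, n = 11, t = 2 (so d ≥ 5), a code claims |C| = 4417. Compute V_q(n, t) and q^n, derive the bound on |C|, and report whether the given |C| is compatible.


V_q(n, t) = 529, q^n = 4194304, Hamming bound = 7928, |C| = 4417 ≤ bound (satisfied).

Step 1: Compute V_q(n, t) = Σ_{j=0}^2 C(n, j) (q−1)^j.
  j = 0: C(11,0)·(3)^0 = 1·1 = 1.
  j = 1: C(11,1)·(3)^1 = 11·3 = 33.
  j = 2: C(11,2)·(3)^2 = 55·9 = 495.
  V_q(n, t) = 1 + 33 + 495 = 529.
Step 2: q^n = 4^11 = 4194304.
Step 3: Hamming bound ⌊q^n / V_q(n,t)⌋ = ⌊4194304/529⌋ = 7928.
Step 4: Compare |C| = 4417 to 7928: satisfied.
The claimed |C| lies below the Hamming bound.


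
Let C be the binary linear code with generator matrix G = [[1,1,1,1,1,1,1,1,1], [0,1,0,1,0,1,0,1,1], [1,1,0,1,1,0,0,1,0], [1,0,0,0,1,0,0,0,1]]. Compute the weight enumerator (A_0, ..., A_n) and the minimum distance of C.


Weight distribution: A_0 = 1, A_1 = 1, A_3 = 2, A_4 = 4, A_5 = 4, A_6 = 2, A_8 = 1, A_9 = 1. Minimum distance d = 1.

Enumerate all 2^4 = 16 messages m ∈ F_2^4.
For each, compute codeword c = mG in F_2^9, then tally its weight.
  m = 0000 → c = 000000000, weight = 0.
  m = 1000 → c = 111111111, weight = 9.
  m = 0100 → c = 010101011, weight = 5.
  m = 1100 → c = 101010100, weight = 4.
  m = 0010 → c = 110110010, weight = 5.
  m = 1010 → c = 001001101, weight = 4.
  m = 0110 → c = 100011001, weight = 4.
  m = 1110 → c = 011100110, weight = 5.
  m = 0001 → c = 100010001, weight = 3.
  m = 1001 → c = 011101110, weight = 6.
  m = 0101 → c = 110111010, weight = 6.
  m = 1101 → c = 001000101, weight = 3.
  m = 0011 → c = 010100011, weight = 4.
  m = 1011 → c = 101011100, weight = 5.
  m = 0111 → c = 000001000, weight = 1.
  m = 1111 → c = 111110111, weight = 8.
Tally weights:
  weight 0: 1 codewords.
  weight 1: 1 codewords.
  weight 3: 2 codewords.
  weight 4: 4 codewords.
  weight 5: 4 codewords.
  weight 6: 2 codewords.
  weight 8: 1 codewords.
  weight 9: 1 codewords.
Minimum distance d = smallest w > 0 with A_w > 0 = 1.
Sanity: Σ A_w = 16 = 2^4 = 16 ✓.


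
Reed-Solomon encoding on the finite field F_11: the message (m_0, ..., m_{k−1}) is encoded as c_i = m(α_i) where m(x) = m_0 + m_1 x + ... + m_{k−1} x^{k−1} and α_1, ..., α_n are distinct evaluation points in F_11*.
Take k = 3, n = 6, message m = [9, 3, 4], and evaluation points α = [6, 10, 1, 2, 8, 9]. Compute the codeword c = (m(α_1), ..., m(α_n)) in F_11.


c = [6, 10, 5, 9, 3, 8]

Message polynomial: m(x) = 9 + 3·x + 4·x^2 (mod 11).
For each evaluation point α_i, compute m(α_i) mod 11:
  α_1 = 6: Horner steps 4 → 5 → 6, so m(6) = 6.
  α_2 = 10: Horner steps 4 → 10 → 10, so m(10) = 10.
  α_3 = 1: Horner steps 4 → 7 → 5, so m(1) = 5.
  α_4 = 2: Horner steps 4 → 0 → 9, so m(2) = 9.
  α_5 = 8: Horner steps 4 → 2 → 3, so m(8) = 3.
  α_6 = 9: Horner steps 4 → 6 → 8, so m(9) = 8.
Codeword c = [6, 10, 5, 9, 3, 8] ∈ F_11^6.


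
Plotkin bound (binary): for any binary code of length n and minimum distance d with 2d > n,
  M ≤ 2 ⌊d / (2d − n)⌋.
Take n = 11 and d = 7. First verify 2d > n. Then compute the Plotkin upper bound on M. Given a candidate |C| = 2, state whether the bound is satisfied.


Plotkin bound M ≤ 4; given |C| = 2 ≤ bound (satisfied).

Check applicability: 2d = 14, n = 11.
2d − n = 3 > 0, so Plotkin applies.
Compute d/(2d−n) = 7/3 ≈ 2.3333.
⌊d/(2d−n)⌋ = 2.
Plotkin bound: M ≤ 2·2 = 4.
Given |C| = 2, check: satisfied.
This |C| is below the Plotkin bound.


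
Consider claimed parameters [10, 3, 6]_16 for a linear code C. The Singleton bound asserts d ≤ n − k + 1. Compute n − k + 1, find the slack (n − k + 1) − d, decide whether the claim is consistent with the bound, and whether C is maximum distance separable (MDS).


Singleton RHS = n − k + 1 = 8, slack = 2, bound satisfied, not MDS.

Singleton bound: d ≤ n − k + 1.
Here n = 10, k = 3, so n − k + 1 = 8.
Given d = 6, check d ≤ 8: YES.
Slack = (n − k + 1) − d = 2.
The code is NOT MDS (slack = 2 > 0).
Description: the claimed parameters are [10, 3, 6]_16; such a code would be non-MDS.


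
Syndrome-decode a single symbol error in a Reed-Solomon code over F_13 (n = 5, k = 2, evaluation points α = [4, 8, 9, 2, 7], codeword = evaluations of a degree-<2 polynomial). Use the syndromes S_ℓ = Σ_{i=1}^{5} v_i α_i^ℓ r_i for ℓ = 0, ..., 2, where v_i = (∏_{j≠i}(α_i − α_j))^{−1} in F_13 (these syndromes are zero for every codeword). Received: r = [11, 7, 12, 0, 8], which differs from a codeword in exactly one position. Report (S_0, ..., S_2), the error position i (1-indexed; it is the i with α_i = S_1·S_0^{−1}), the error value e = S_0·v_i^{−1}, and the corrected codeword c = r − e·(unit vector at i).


S = (9, 3, 1), error at position 3, error magnitude e = 6, c = [11, 7, 6, 0, 8].

Step 1: column multipliers v_i = (∏_{j≠i}(α_i − α_j))^{−1} mod 13.
  i = 1 (α = 4): (4−8)(4−9)(4−2)(4−7) = (−4)·(−5)·2·(−3) = −120 ≡ 10, so v_1 = 10^{−1} = 4 (mod 13).
  i = 2 (α = 8): (8−4)(8−9)(8−2)(8−7) = 4·(−1)·6·1 = −24 ≡ 2, so v_2 = 2^{−1} = 7 (mod 13).
  i = 3 (α = 9): (9−4)(9−8)(9−2)(9−7) = 5·1·7·2 = 70 ≡ 5, so v_3 = 5^{−1} = 8 (mod 13).
  i = 4 (α = 2): (2−4)(2−8)(2−9)(2−7) = (−2)·(−6)·(−7)·(−5) = 420 ≡ 4, so v_4 = 4^{−1} = 10 (mod 13).
  i = 5 (α = 7): (7−4)(7−8)(7−9)(7−2) = 3·(−1)·(−2)·5 = 30 ≡ 4, so v_5 = 4^{−1} = 10 (mod 13).
  v = [4, 7, 8, 10, 10].
Step 2: syndromes of r = [11, 7, 12, 0, 8] (all sums mod 13).
  S_0 = Σ v_i r_i = 4·11 + 7·7 + 8·12 + 10·0 + 10·8 = 269 ≡ 9.
  S_1 = Σ v_i α_i r_i = 4·4·11 + 7·8·7 + 8·9·12 + 10·2·0 + 10·7·8 = 1992 ≡ 3.
  α_i^2 mod 13 = [3, 12, 3, 4, 10].
  S_2 = Σ v_i α_i^2 r_i = 4·3·11 + 7·12·7 + 8·3·12 + 10·4·0 + 10·10·8 = 1808 ≡ 1.
  S = (9, 3, 1) ≠ 0, so r is not a codeword (an error is present).
Step 3: locate the error. For a single error e at position i, S_ℓ = v_i·e·α_i^ℓ, so α_err = S_1/S_0.
  S_0^{−1} = 9^{−1} = 3 (mod 13), so α_err = 3·3 = 9 ≡ 9 = α_3. Error position i = 3.
  Consistency check: S_2/S_1 = 1·9 = 9 ≡ 9 = α_err ✓ (single-error assumption holds).
Step 4: error magnitude e = S_0/v_3 = S_0·∏_{j≠3}(α_3 − α_j) = 9·5 = 45 ≡ 6 (mod 13).
Step 5: correct position 3: c_3 = r_3 − e = 12 − 6 ≡ 6 (mod 13). Hence c = [11, 7, 6, 0, 8].
  Check: interpolating c through the α_i gives m(x) = 2 + 12·x (degree < 2) with m(α_i) = c_i for every i, so c is indeed a codeword.


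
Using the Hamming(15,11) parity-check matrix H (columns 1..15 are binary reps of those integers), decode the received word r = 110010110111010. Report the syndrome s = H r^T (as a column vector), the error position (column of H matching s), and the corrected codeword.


s = (1, 0, 1, 0)^T, error position = 10, corrected codeword c = 110010110011010

Compute s = H r^T mod 2 one row at a time:
  s_1 = 1 + 0 + 1 + 1 + 1 + 0 + 1 + 0 = 5 ≡ 1 (mod 2).
  s_2 = 0 + 1 + 0 + 1 + 1 + 0 + 1 + 0 = 4 ≡ 0 (mod 2).
  s_3 = 1 + 0 + 0 + 1 + 1 + 1 + 1 + 0 = 5 ≡ 1 (mod 2).
  s_4 = 1 + 0 + 1 + 1 + 0 + 1 + 0 + 0 = 4 ≡ 0 (mod 2).
s = (1, 0, 1, 0)^T — this equals column 10 of H (binary 1010), so error is at position 10.
Correct: flip bit 10 of r = 110010110111010 to get c = 110010110011010.


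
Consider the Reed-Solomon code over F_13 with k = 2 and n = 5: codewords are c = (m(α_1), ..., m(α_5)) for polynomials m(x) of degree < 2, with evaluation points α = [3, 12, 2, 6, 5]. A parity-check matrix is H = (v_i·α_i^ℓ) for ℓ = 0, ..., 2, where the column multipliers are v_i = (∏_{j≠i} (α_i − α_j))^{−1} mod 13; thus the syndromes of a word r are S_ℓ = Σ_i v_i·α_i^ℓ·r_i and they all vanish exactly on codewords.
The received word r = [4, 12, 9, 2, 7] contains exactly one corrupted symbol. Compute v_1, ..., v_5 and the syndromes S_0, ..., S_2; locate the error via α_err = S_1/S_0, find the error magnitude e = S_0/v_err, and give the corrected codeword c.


S = (4, 9, 4), error at position 2, error magnitude e = 1, c = [4, 11, 9, 2, 7].

Step 1: column multipliers v_i = (∏_{j≠i}(α_i − α_j))^{−1} mod 13.
  i = 1 (α = 3): (3−12)(3−2)(3−6)(3−5) = (−9)·1·(−3)·(−2) = −54 ≡ 11, so v_1 = 11^{−1} = 6 (mod 13).
  i = 2 (α = 12): (12−3)(12−2)(12−6)(12−5) = 9·10·6·7 = 3780 ≡ 10, so v_2 = 10^{−1} = 4 (mod 13).
  i = 3 (α = 2): (2−3)(2−12)(2−6)(2−5) = (−1)·(−10)·(−4)·(−3) = 120 ≡ 3, so v_3 = 3^{−1} = 9 (mod 13).
  i = 4 (α = 6): (6−3)(6−12)(6−2)(6−5) = 3·(−6)·4·1 = −72 ≡ 6, so v_4 = 6^{−1} = 11 (mod 13).
  i = 5 (α = 5): (5−3)(5−12)(5−2)(5−6) = 2·(−7)·3·(−1) = 42 ≡ 3, so v_5 = 3^{−1} = 9 (mod 13).
  v = [6, 4, 9, 11, 9].
Step 2: syndromes of r = [4, 12, 9, 2, 7] (all sums mod 13).
  S_0 = Σ v_i r_i = 6·4 + 4·12 + 9·9 + 11·2 + 9·7 = 238 ≡ 4.
  S_1 = Σ v_i α_i r_i = 6·3·4 + 4·12·12 + 9·2·9 + 11·6·2 + 9·5·7 = 1257 ≡ 9.
  α_i^2 mod 13 = [9, 1, 4, 10, 12].
  S_2 = Σ v_i α_i^2 r_i = 6·9·4 + 4·1·12 + 9·4·9 + 11·10·2 + 9·12·7 = 1564 ≡ 4.
  S = (4, 9, 4) ≠ 0, so r is not a codeword (an error is present).
Step 3: locate the error. For a single error e at position i, S_ℓ = v_i·e·α_i^ℓ, so α_err = S_1/S_0.
  S_0^{−1} = 4^{−1} = 10 (mod 13), so α_err = 9·10 = 90 ≡ 12 = α_2. Error position i = 2.
  Consistency check: S_2/S_1 = 4·3 = 12 ≡ 12 = α_err ✓ (single-error assumption holds).
Step 4: error magnitude e = S_0/v_2 = S_0·∏_{j≠2}(α_2 − α_j) = 4·10 = 40 ≡ 1 (mod 13).
Step 5: correct position 2: c_2 = r_2 − e = 12 − 1 ≡ 11 (mod 13). Hence c = [4, 11, 9, 2, 7].
  Check: interpolating c through the α_i gives m(x) = 6 + 8·x (degree < 2) with m(α_i) = c_i for every i, so c is indeed a codeword.


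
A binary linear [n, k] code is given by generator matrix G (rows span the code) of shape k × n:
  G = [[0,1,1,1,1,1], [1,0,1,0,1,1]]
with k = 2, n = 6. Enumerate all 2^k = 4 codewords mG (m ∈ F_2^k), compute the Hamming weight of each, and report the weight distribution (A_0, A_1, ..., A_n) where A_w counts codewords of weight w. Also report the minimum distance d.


Weight distribution: A_0 = 1, A_3 = 1, A_4 = 1, A_5 = 1. Minimum distance d = 3.

Enumerate all 2^2 = 4 messages m ∈ F_2^2.
For each, compute codeword c = mG in F_2^6, then tally its weight.
  m = 00 → c = 000000, weight = 0.
  m = 10 → c = 011111, weight = 5.
  m = 01 → c = 101011, weight = 4.
  m = 11 → c = 110100, weight = 3.
Tally weights:
  weight 0: 1 codewords.
  weight 3: 1 codewords.
  weight 4: 1 codewords.
  weight 5: 1 codewords.
Minimum distance d = smallest w > 0 with A_w > 0 = 3.
Sanity: Σ A_w = 4 = 2^2 = 4 ✓.


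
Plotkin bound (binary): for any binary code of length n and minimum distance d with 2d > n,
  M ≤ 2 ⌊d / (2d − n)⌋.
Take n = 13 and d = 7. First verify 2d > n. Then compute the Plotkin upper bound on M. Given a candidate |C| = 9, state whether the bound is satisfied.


Plotkin bound M ≤ 14; given |C| = 9 ≤ bound (satisfied).

Check applicability: 2d = 14, n = 13.
2d − n = 1 > 0, so Plotkin applies.
Compute d/(2d−n) = 7/1 ≈ 7.0000.
⌊d/(2d−n)⌋ = 7.
Plotkin bound: M ≤ 2·7 = 14.
Given |C| = 9, check: satisfied.
This |C| is below the Plotkin bound.


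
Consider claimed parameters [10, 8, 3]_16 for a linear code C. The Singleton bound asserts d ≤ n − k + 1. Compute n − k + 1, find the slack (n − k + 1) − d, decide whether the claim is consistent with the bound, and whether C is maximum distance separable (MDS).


Singleton RHS = n − k + 1 = 3, slack = 0, bound satisfied, MDS.

Singleton bound: d ≤ n − k + 1.
Here n = 10, k = 8, so n − k + 1 = 3.
Given d = 3, check d ≤ 3: YES.
Slack = (n − k + 1) − d = 0.
The code is MDS (slack = 0).
Description: the claimed parameters are [10, 8, 3]_16; such a code would be MDS (meets Singleton bound).


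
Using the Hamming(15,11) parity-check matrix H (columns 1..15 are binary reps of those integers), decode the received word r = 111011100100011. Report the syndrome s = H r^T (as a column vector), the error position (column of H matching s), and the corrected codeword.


s = (1, 1, 1, 1)^T, error position = 15, corrected codeword c = 111011100100010

Compute s = H r^T mod 2 one row at a time:
  s_1 = 0 + 0 + 1 + 0 + 0 + 0 + 1 + 1 = 3 ≡ 1 (mod 2).
  s_2 = 0 + 1 + 1 + 1 + 0 + 0 + 1 + 1 = 5 ≡ 1 (mod 2).
  s_3 = 1 + 1 + 1 + 1 + 1 + 0 + 1 + 1 = 7 ≡ 1 (mod 2).
  s_4 = 1 + 1 + 1 + 1 + 0 + 0 + 0 + 1 = 5 ≡ 1 (mod 2).
s = (1, 1, 1, 1)^T — this equals column 15 of H (binary 1111), so error is at position 15.
Correct: flip bit 15 of r = 111011100100011 to get c = 111011100100010.


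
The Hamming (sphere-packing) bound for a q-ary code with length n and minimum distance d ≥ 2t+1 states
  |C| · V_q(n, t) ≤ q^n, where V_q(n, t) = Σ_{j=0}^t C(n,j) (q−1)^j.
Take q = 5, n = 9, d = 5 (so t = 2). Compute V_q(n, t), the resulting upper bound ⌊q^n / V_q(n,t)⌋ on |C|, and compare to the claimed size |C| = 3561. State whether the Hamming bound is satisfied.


V_q(n, t) = 613, q^n = 1953125, Hamming bound = 3186, |C| = 3561 > bound (violated).

Step 1: Compute V_q(n, t) = Σ_{j=0}^2 C(n, j) (q−1)^j.
  j = 0: C(9,0)·(4)^0 = 1·1 = 1.
  j = 1: C(9,1)·(4)^1 = 9·4 = 36.
  j = 2: C(9,2)·(4)^2 = 36·16 = 576.
  V_q(n, t) = 1 + 36 + 576 = 613.
Step 2: q^n = 5^9 = 1953125.
Step 3: Hamming bound ⌊q^n / V_q(n,t)⌋ = ⌊1953125/613⌋ = 3186.
Step 4: Compare |C| = 3561 to 3186: violated.
The claimed |C| lies above the Hamming bound, so no 5-ary code of length 9 with d ≥ 5 can have 3561 codewords.


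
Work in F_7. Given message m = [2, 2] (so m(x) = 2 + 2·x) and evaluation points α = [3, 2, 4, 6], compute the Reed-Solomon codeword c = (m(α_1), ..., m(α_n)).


c = [1, 6, 3, 0]

Message polynomial: m(x) = 2 + 2·x (mod 7).
For each evaluation point α_i, compute m(α_i) mod 7:
  α_1 = 3: Horner steps 2 → 1, so m(3) = 1.
  α_2 = 2: Horner steps 2 → 6, so m(2) = 6.
  α_3 = 4: Horner steps 2 → 3, so m(4) = 3.
  α_4 = 6: Horner steps 2 → 0, so m(6) = 0.
Codeword c = [1, 6, 3, 0] ∈ F_7^4.


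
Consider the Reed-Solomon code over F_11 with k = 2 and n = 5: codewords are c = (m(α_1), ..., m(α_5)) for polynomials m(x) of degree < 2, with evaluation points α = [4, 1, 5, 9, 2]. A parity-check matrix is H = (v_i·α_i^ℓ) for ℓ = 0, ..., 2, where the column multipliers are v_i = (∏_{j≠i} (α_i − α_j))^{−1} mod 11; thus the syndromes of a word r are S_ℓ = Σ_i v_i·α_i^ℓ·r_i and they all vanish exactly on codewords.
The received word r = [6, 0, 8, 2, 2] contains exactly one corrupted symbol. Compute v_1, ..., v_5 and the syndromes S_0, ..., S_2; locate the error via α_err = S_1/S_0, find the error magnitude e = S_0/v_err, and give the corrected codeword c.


S = (7, 8, 6), error at position 4, error magnitude e = 8, c = [6, 0, 8, 5, 2].

Step 1: column multipliers v_i = (∏_{j≠i}(α_i − α_j))^{−1} mod 11.
  i = 1 (α = 4): (4−1)(4−5)(4−9)(4−2) = 3·(−1)·(−5)·2 = 30 ≡ 8, so v_1 = 8^{−1} = 7 (mod 11).
  i = 2 (α = 1): (1−4)(1−5)(1−9)(1−2) = (−3)·(−4)·(−8)·(−1) = 96 ≡ 8, so v_2 = 8^{−1} = 7 (mod 11).
  i = 3 (α = 5): (5−4)(5−1)(5−9)(5−2) = 1·4·(−4)·3 = −48 ≡ 7, so v_3 = 7^{−1} = 8 (mod 11).
  i = 4 (α = 9): (9−4)(9−1)(9−5)(9−2) = 5·8·4·7 = 1120 ≡ 9, so v_4 = 9^{−1} = 5 (mod 11).
  i = 5 (α = 2): (2−4)(2−1)(2−5)(2−9) = (−2)·1·(−3)·(−7) = −42 ≡ 2, so v_5 = 2^{−1} = 6 (mod 11).
  v = [7, 7, 8, 5, 6].
Step 2: syndromes of r = [6, 0, 8, 2, 2] (all sums mod 11).
  S_0 = Σ v_i r_i = 7·6 + 7·0 + 8·8 + 5·2 + 6·2 = 128 ≡ 7.
  S_1 = Σ v_i α_i r_i = 7·4·6 + 7·1·0 + 8·5·8 + 5·9·2 + 6·2·2 = 602 ≡ 8.
  α_i^2 mod 11 = [5, 1, 3, 4, 4].
  S_2 = Σ v_i α_i^2 r_i = 7·5·6 + 7·1·0 + 8·3·8 + 5·4·2 + 6·4·2 = 490 ≡ 6.
  S = (7, 8, 6) ≠ 0, so r is not a codeword (an error is present).
Step 3: locate the error. For a single error e at position i, S_ℓ = v_i·e·α_i^ℓ, so α_err = S_1/S_0.
  S_0^{−1} = 7^{−1} = 8 (mod 11), so α_err = 8·8 = 64 ≡ 9 = α_4. Error position i = 4.
  Consistency check: S_2/S_1 = 6·7 = 42 ≡ 9 = α_err ✓ (single-error assumption holds).
Step 4: error magnitude e = S_0/v_4 = S_0·∏_{j≠4}(α_4 − α_j) = 7·9 = 63 ≡ 8 (mod 11).
Step 5: correct position 4: c_4 = r_4 − e = 2 − 8 ≡ 5 (mod 11). Hence c = [6, 0, 8, 5, 2].
  Check: interpolating c through the α_i gives m(x) = 9 + 2·x (degree < 2) with m(α_i) = c_i for every i, so c is indeed a codeword.


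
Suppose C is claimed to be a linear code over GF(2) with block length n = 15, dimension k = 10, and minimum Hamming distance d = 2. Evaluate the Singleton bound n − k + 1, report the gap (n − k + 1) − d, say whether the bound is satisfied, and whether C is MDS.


Singleton RHS = n − k + 1 = 6, slack = 4, bound satisfied, not MDS.

Singleton bound: d ≤ n − k + 1.
Here n = 15, k = 10, so n − k + 1 = 6.
Given d = 2, check d ≤ 6: YES.
Slack = (n − k + 1) − d = 4.
The code is NOT MDS (slack = 4 > 0).
Description: the claimed parameters are [15, 10, 2]_2; such a code would be non-MDS.


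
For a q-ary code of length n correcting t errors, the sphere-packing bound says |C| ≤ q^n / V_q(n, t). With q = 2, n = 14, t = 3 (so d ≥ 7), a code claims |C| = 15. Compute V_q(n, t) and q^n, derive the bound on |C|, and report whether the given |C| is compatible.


V_q(n, t) = 470, q^n = 16384, Hamming bound = 34, |C| = 15 ≤ bound (satisfied).

Step 1: Compute V_q(n, t) = Σ_{j=0}^3 C(n, j) (q−1)^j.
  j = 0: C(14,0)·(1)^0 = 1·1 = 1.
  j = 1: C(14,1)·(1)^1 = 14·1 = 14.
  j = 2: C(14,2)·(1)^2 = 91·1 = 91.
  j = 3: C(14,3)·(1)^3 = 364·1 = 364.
  V_q(n, t) = 1 + 14 + 91 + 364 = 470.
Step 2: q^n = 2^14 = 16384.
Step 3: Hamming bound ⌊q^n / V_q(n,t)⌋ = ⌊16384/470⌋ = 34.
Step 4: Compare |C| = 15 to 34: satisfied.
The claimed |C| lies below the Hamming bound.


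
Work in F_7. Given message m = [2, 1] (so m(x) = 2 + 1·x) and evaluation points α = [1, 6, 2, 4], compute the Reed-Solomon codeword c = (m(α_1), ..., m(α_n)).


c = [3, 1, 4, 6]

Message polynomial: m(x) = 2 + 1·x (mod 7).
For each evaluation point α_i, compute m(α_i) mod 7:
  α_1 = 1: Horner steps 1 → 3, so m(1) = 3.
  α_2 = 6: Horner steps 1 → 1, so m(6) = 1.
  α_3 = 2: Horner steps 1 → 4, so m(2) = 4.
  α_4 = 4: Horner steps 1 → 6, so m(4) = 6.
Codeword c = [3, 1, 4, 6] ∈ F_7^4.


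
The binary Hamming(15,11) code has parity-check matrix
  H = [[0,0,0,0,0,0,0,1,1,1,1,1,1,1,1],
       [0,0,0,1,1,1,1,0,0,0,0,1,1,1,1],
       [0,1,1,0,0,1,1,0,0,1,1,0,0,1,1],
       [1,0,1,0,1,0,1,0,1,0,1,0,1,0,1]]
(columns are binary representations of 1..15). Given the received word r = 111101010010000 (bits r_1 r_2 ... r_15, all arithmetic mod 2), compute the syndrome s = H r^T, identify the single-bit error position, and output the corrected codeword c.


s = (0, 0, 0, 1)^T, error position = 1, corrected codeword c = 011101010010000

Compute s = H r^T mod 2 one row at a time:
  s_1 = 1 + 0 + 0 + 1 + 0 + 0 + 0 + 0 = 2 ≡ 0 (mod 2).
  s_2 = 1 + 0 + 1 + 0 + 0 + 0 + 0 + 0 = 2 ≡ 0 (mod 2).
  s_3 = 1 + 1 + 1 + 0 + 0 + 1 + 0 + 0 = 4 ≡ 0 (mod 2).
  s_4 = 1 + 1 + 0 + 0 + 0 + 1 + 0 + 0 = 3 ≡ 1 (mod 2).
s = (0, 0, 0, 1)^T — this equals column 1 of H (binary 0001), so error is at position 1.
Correct: flip bit 1 of r = 111101010010000 to get c = 011101010010000.


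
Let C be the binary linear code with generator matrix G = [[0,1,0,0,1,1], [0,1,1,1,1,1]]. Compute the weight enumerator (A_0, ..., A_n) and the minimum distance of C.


Weight distribution: A_0 = 1, A_2 = 1, A_3 = 1, A_5 = 1. Minimum distance d = 2.

Enumerate all 2^2 = 4 messages m ∈ F_2^2.
For each, compute codeword c = mG in F_2^6, then tally its weight.
  m = 00 → c = 000000, weight = 0.
  m = 10 → c = 010011, weight = 3.
  m = 01 → c = 011111, weight = 5.
  m = 11 → c = 001100, weight = 2.
Tally weights:
  weight 0: 1 codewords.
  weight 2: 1 codewords.
  weight 3: 1 codewords.
  weight 5: 1 codewords.
Minimum distance d = smallest w > 0 with A_w > 0 = 2.
Sanity: Σ A_w = 4 = 2^2 = 4 ✓.


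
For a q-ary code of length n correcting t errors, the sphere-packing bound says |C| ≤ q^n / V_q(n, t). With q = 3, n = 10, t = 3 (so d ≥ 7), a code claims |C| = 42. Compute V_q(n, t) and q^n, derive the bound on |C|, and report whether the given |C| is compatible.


V_q(n, t) = 1161, q^n = 59049, Hamming bound = 50, |C| = 42 ≤ bound (satisfied).

Step 1: Compute V_q(n, t) = Σ_{j=0}^3 C(n, j) (q−1)^j.
  j = 0: C(10,0)·(2)^0 = 1·1 = 1.
  j = 1: C(10,1)·(2)^1 = 10·2 = 20.
  j = 2: C(10,2)·(2)^2 = 45·4 = 180.
  j = 3: C(10,3)·(2)^3 = 120·8 = 960.
  V_q(n, t) = 1 + 20 + 180 + 960 = 1161.
Step 2: q^n = 3^10 = 59049.
Step 3: Hamming bound ⌊q^n / V_q(n,t)⌋ = ⌊59049/1161⌋ = 50.
Step 4: Compare |C| = 42 to 50: satisfied.
The claimed |C| lies below the Hamming bound.


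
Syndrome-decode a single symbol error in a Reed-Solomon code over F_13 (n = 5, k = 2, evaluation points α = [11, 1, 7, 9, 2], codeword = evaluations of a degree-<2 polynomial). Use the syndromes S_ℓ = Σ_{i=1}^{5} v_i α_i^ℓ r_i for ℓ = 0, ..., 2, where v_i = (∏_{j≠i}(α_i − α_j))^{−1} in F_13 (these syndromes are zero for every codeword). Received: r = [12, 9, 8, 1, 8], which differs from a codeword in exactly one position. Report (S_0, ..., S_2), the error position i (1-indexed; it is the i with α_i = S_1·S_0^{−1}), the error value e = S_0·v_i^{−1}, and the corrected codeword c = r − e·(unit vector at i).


S = (3, 8, 4), error at position 3, error magnitude e = 5, c = [12, 9, 3, 1, 8].

Step 1: column multipliers v_i = (∏_{j≠i}(α_i − α_j))^{−1} mod 13.
  i = 1 (α = 11): (11−1)(11−7)(11−9)(11−2) = 10·4·2·9 = 720 ≡ 5, so v_1 = 5^{−1} = 8 (mod 13).
  i = 2 (α = 1): (1−11)(1−7)(1−9)(1−2) = (−10)·(−6)·(−8)·(−1) = 480 ≡ 12, so v_2 = 12^{−1} = 12 (mod 13).
  i = 3 (α = 7): (7−11)(7−1)(7−9)(7−2) = (−4)·6·(−2)·5 = 240 ≡ 6, so v_3 = 6^{−1} = 11 (mod 13).
  i = 4 (α = 9): (9−11)(9−1)(9−7)(9−2) = (−2)·8·2·7 = −224 ≡ 10, so v_4 = 10^{−1} = 4 (mod 13).
  i = 5 (α = 2): (2−11)(2−1)(2−7)(2−9) = (−9)·1·(−5)·(−7) = −315 ≡ 10, so v_5 = 10^{−1} = 4 (mod 13).
  v = [8, 12, 11, 4, 4].
Step 2: syndromes of r = [12, 9, 8, 1, 8] (all sums mod 13).
  S_0 = Σ v_i r_i = 8·12 + 12·9 + 11·8 + 4·1 + 4·8 = 328 ≡ 3.
  S_1 = Σ v_i α_i r_i = 8·11·12 + 12·1·9 + 11·7·8 + 4·9·1 + 4·2·8 = 1880 ≡ 8.
  α_i^2 mod 13 = [4, 1, 10, 3, 4].
  S_2 = Σ v_i α_i^2 r_i = 8·4·12 + 12·1·9 + 11·10·8 + 4·3·1 + 4·4·8 = 1512 ≡ 4.
  S = (3, 8, 4) ≠ 0, so r is not a codeword (an error is present).
Step 3: locate the error. For a single error e at position i, S_ℓ = v_i·e·α_i^ℓ, so α_err = S_1/S_0.
  S_0^{−1} = 3^{−1} = 9 (mod 13), so α_err = 8·9 = 72 ≡ 7 = α_3. Error position i = 3.
  Consistency check: S_2/S_1 = 4·5 = 20 ≡ 7 = α_err ✓ (single-error assumption holds).
Step 4: error magnitude e = S_0/v_3 = S_0·∏_{j≠3}(α_3 − α_j) = 3·6 = 18 ≡ 5 (mod 13).
Step 5: correct position 3: c_3 = r_3 − e = 8 − 5 ≡ 3 (mod 13). Hence c = [12, 9, 3, 1, 8].
  Check: interpolating c through the α_i gives m(x) = 10 + 12·x (degree < 2) with m(α_i) = c_i for every i, so c is indeed a codeword.


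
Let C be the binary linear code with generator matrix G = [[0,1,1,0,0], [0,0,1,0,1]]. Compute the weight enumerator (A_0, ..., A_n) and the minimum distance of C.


Weight distribution: A_0 = 1, A_2 = 3. Minimum distance d = 2.

Enumerate all 2^2 = 4 messages m ∈ F_2^2.
For each, compute codeword c = mG in F_2^5, then tally its weight.
  m = 00 → c = 00000, weight = 0.
  m = 10 → c = 01100, weight = 2.
  m = 01 → c = 00101, weight = 2.
  m = 11 → c = 01001, weight = 2.
Tally weights:
  weight 0: 1 codewords.
  weight 2: 3 codewords.
Minimum distance d = smallest w > 0 with A_w > 0 = 2.
Sanity: Σ A_w = 4 = 2^2 = 4 ✓.


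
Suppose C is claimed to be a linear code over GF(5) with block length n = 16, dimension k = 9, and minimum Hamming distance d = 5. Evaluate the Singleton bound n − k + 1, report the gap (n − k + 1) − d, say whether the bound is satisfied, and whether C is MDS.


Singleton RHS = n − k + 1 = 8, slack = 3, bound satisfied, not MDS.

Singleton bound: d ≤ n − k + 1.
Here n = 16, k = 9, so n − k + 1 = 8.
Given d = 5, check d ≤ 8: YES.
Slack = (n − k + 1) − d = 3.
The code is NOT MDS (slack = 3 > 0).
Description: the claimed parameters are [16, 9, 5]_5; such a code would be non-MDS.


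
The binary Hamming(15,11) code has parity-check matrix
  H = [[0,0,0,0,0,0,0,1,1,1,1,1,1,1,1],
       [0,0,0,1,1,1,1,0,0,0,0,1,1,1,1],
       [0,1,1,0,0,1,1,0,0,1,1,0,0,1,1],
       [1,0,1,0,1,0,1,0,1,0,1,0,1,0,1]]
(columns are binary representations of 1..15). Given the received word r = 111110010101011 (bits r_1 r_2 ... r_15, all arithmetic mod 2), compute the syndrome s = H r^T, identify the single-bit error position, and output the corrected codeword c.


s = (1, 1, 1, 0)^T, error position = 14, corrected codeword c = 111110010101001

Compute s = H r^T mod 2 one row at a time:
  s_1 = 1 + 0 + 1 + 0 + 1 + 0 + 1 + 1 = 5 ≡ 1 (mod 2).
  s_2 = 1 + 1 + 0 + 0 + 1 + 0 + 1 + 1 = 5 ≡ 1 (mod 2).
  s_3 = 1 + 1 + 0 + 0 + 1 + 0 + 1 + 1 = 5 ≡ 1 (mod 2).
  s_4 = 1 + 1 + 1 + 0 + 0 + 0 + 0 + 1 = 4 ≡ 0 (mod 2).
s = (1, 1, 1, 0)^T — this equals column 14 of H (binary 1110), so error is at position 14.
Correct: flip bit 14 of r = 111110010101011 to get c = 111110010101001.


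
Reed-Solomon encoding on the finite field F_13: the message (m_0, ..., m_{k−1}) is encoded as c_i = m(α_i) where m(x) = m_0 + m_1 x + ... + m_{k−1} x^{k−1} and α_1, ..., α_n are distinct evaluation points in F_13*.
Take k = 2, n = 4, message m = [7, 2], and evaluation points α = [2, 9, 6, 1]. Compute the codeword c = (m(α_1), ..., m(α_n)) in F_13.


c = [11, 12, 6, 9]

Message polynomial: m(x) = 7 + 2·x (mod 13).
For each evaluation point α_i, compute m(α_i) mod 13:
  α_1 = 2: Horner steps 2 → 11, so m(2) = 11.
  α_2 = 9: Horner steps 2 → 12, so m(9) = 12.
  α_3 = 6: Horner steps 2 → 6, so m(6) = 6.
  α_4 = 1: Horner steps 2 → 9, so m(1) = 9.
Codeword c = [11, 12, 6, 9] ∈ F_13^4.
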